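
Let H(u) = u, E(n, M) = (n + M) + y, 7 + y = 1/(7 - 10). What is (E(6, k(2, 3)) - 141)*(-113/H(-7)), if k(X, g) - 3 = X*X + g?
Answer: -44861/21 ≈ -2136.2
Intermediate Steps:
y = -22/3 (y = -7 + 1/(7 - 10) = -7 + 1/(-3) = -7 - 1/3 = -22/3 ≈ -7.3333)
k(X, g) = 3 + g + X**2 (k(X, g) = 3 + (X*X + g) = 3 + (X**2 + g) = 3 + (g + X**2) = 3 + g + X**2)
E(n, M) = -22/3 + M + n (E(n, M) = (n + M) - 22/3 = (M + n) - 22/3 = -22/3 + M + n)
(E(6, k(2, 3)) - 141)*(-113/H(-7)) = ((-22/3 + (3 + 3 + 2**2) + 6) - 141)*(-113/(-7)) = ((-22/3 + (3 + 3 + 4) + 6) - 141)*(-113*(-1/7)) = ((-22/3 + 10 + 6) - 141)*(113/7) = (26/3 - 141)*(113/7) = -397/3*113/7 = -44861/21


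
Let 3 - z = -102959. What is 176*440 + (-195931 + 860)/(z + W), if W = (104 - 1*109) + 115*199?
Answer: 9745009409/125842 ≈ 77439.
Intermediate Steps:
z = 102962 (z = 3 - 1*(-102959) = 3 + 102959 = 102962)
W = 22880 (W = (104 - 109) + 22885 = -5 + 22885 = 22880)
176*440 + (-195931 + 860)/(z + W) = 176*440 + (-195931 + 860)/(102962 + 22880) = 77440 - 195071/125842 = 9745009409/125842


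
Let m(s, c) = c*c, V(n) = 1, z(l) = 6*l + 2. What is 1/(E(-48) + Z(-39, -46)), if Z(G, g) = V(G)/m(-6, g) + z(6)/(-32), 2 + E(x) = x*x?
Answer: 8464/19474081 ≈ 0.00043463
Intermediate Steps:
z(l) = 2 + 6*l
E(x) = -2 + x² (E(x) = -2 + x*x = -2 + x²)
m(s, c) = c²
Z(G, g) = -19/16 + g⁻² (Z(G, g) = 1/g² + (2 + 6*6)/(-32) = 1/g² + (2 + 36)*(-1/32) = g⁻² + 38*(-1/32) = g⁻² - 19/16 = -19/16 + g⁻²)
1/(E(-48) + Z(-39, -46)) = 1/((-2 + (-48)²) + (-19/16 + (-46)⁻²)) = 1/((-2 + 2304) + (-19/16 + 1/2116)) = 1/(2302 - 10047/8464) = 1/(19474081/8464) = 8464/19474081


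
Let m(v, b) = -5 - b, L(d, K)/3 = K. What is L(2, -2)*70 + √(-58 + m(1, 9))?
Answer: -420 + 6*I*√2 ≈ -420.0 + 8.4853*I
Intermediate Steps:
L(d, K) = 3*K
L(2, -2)*70 + √(-58 + m(1, 9)) = (3*(-2))*70 + √(-58 + (-5 - 1*9)) = -6*70 + √(-58 + (-5 - 9)) = -420 + √(-58 - 14) = -420 + √(-72) = -420 + 6*I*√2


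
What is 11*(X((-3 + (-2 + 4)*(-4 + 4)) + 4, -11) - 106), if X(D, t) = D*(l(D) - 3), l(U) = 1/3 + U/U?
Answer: -3553/3 ≈ -1184.3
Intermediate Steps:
l(U) = 4/3 (l(U) = 1*(⅓) + 1 = ⅓ + 1 = 4/3)
X(D, t) = -5*D/3 (X(D, t) = D*(4/3 - 3) = D*(-5/3) = -5*D/3)
11*(X((-3 + (-2 + 4)*(-4 + 4)) + 4, -11) - 106) = 11*(-5*((-3 + (-2 + 4)*(-4 + 4)) + 4)/3 - 106) = 11*(-5*((-3 + 2*0) + 4)/3 - 106) = 11*(-5*((-3 + 0) + 4)/3 - 106) = 11*(-5*(-3 + 4)/3 - 106) = 11*(-5/3*1 - 106) = 11*(-5/3 - 106) = 11*(-323/3) = -3553/3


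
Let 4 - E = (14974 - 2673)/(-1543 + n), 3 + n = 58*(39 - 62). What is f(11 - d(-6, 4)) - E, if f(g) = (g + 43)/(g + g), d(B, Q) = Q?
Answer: -94747/20160 ≈ -4.6998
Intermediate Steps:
n = -1337 (n = -3 + 58*(39 - 62) = -3 + 58*(-23) = -3 - 1334 = -1337)
f(g) = (43 + g)/(2*g) (f(g) = (43 + g)/((2*g)) = (43 + g)*(1/(2*g)) = (43 + g)/(2*g))
E = 23821/2880 (E = 4 - (14974 - 2673)/(-1543 - 1337) = 4 - 12301/(-2880) = 4 - 12301*(-1)/2880 = 4 - 1*(-12301/2880) = 4 + 12301/2880 = 23821/2880 ≈ 8.2712)
f(11 - d(-6, 4)) - E = (43 + (11 - 1*4))/(2*(11 - 1*4)) - 1*23821/2880 = (43 + (11 - 4))/(2*(11 - 4)) - 23821/2880 = (1/2)*(43 + 7)/7 - 23821/2880 = (1/2)*(1/7)*50 - 23821/2880 = 25/7 - 23821/2880 = -94747/20160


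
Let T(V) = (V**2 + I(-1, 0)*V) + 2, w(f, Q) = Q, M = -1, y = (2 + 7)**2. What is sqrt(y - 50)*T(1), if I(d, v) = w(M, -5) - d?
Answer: -sqrt(31) ≈ -5.5678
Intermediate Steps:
y = 81 (y = 9**2 = 81)
I(d, v) = -5 - d
T(V) = 2 + V**2 - 4*V (T(V) = (V**2 + (-5 - 1*(-1))*V) + 2 = (V**2 + (-5 + 1)*V) + 2 = (V**2 - 4*V) + 2 = 2 + V**2 - 4*V)
sqrt(y - 50)*T(1) = sqrt(81 - 50)*(2 + 1**2 - 4*1) = sqrt(31)*(2 + 1 - 4) = sqrt(31)*(-1) = -sqrt(31)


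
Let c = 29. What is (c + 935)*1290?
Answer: 1243560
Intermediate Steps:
(c + 935)*1290 = (29 + 935)*1290 = 964*1290 = 1243560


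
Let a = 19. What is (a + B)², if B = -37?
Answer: 324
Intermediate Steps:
(a + B)² = (19 - 37)² = (-18)² = 324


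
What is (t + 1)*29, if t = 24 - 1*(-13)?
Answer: 1102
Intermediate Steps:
t = 37 (t = 24 + 13 = 37)
(t + 1)*29 = (37 + 1)*29 = 38*29 = 1102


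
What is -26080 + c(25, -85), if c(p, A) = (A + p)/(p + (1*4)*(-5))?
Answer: -26092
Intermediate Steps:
c(p, A) = (A + p)/(-20 + p) (c(p, A) = (A + p)/(p + 4*(-5)) = (A + p)/(p - 20) = (A + p)/(-20 + p))
-26080 + c(25, -85) = -26080 + (-85 + 25)/(-20 + 25) = -26080 - 60/5 = -26080 + (⅕)*(-60) = -26080 - 12 = -26092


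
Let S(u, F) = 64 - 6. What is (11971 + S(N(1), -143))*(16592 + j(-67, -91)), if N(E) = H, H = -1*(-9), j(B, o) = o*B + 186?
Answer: 275163375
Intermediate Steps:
j(B, o) = 186 + B*o (j(B, o) = B*o + 186 = 186 + B*o)
H = 9
N(E) = 9
S(u, F) = 58
(11971 + S(N(1), -143))*(16592 + j(-67, -91)) = (11971 + 58)*(16592 + (186 - 67*(-91))) = 12029*(16592 + (186 + 6097)) = 12029*(16592 + 6283) = 12029*22875 = 275163375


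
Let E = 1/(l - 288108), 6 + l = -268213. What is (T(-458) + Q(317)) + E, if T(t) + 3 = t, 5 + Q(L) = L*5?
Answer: 622529912/556327 ≈ 1119.0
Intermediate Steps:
Q(L) = -5 + 5*L (Q(L) = -5 + L*5 = -5 + 5*L)
l = -268219 (l = -6 - 268213 = -268219)
T(t) = -3 + t
E = -1/556327 (E = 1/(-268219 - 288108) = 1/(-556327) = -1/556327 ≈ -1.7975e-6)
(T(-458) + Q(317)) + E = ((-3 - 458) + (-5 + 5*317)) - 1/556327 = (-461 + (-5 + 1585)) - 1/556327 = (-461 + 1580) - 1/556327 = 1119 - 1/556327 = 622529912/556327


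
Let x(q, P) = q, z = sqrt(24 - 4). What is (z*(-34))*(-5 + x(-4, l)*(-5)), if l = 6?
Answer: -1020*sqrt(5) ≈ -2280.8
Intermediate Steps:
z = 2*sqrt(5) (z = sqrt(20) = 2*sqrt(5) ≈ 4.4721)
(z*(-34))*(-5 + x(-4, l)*(-5)) = ((2*sqrt(5))*(-34))*(-5 - 4*(-5)) = (-68*sqrt(5))*(-5 + 20) = -68*sqrt(5)*15 = -1020*sqrt(5)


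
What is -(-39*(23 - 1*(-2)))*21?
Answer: 20475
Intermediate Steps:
-(-39*(23 - 1*(-2)))*21 = -(-39*(23 + 2))*21 = -(-39*25)*21 = -(-975)*21 = -1*(-20475) = 20475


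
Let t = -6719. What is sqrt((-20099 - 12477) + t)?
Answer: I*sqrt(39295) ≈ 198.23*I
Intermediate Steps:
sqrt((-20099 - 12477) + t) = sqrt((-20099 - 12477) - 6719) = sqrt(-32576 - 6719) = sqrt(-39295) = I*sqrt(39295)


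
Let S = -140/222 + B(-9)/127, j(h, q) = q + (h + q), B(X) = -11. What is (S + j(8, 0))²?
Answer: 10540102225/198725409 ≈ 53.039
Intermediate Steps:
j(h, q) = h + 2*q
S = -10111/14097 (S = -140/222 - 11/127 = -140*1/222 - 11*1/127 = -70/111 - 11/127 = -10111/14097 ≈ -0.71725)
(S + j(8, 0))² = (-10111/14097 + (8 + 2*0))² = (-10111/14097 + (8 + 0))² = (-10111/14097 + 8)² = (102665/14097)² = 10540102225/198725409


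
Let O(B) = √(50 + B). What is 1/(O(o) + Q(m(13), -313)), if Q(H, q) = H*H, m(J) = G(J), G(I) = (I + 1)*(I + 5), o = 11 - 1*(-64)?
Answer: 63504/4032757891 - 5*√5/4032757891 ≈ 1.5744e-5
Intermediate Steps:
o = 75 (o = 11 + 64 = 75)
G(I) = (1 + I)*(5 + I)
m(J) = 5 + J² + 6*J
Q(H, q) = H²
1/(O(o) + Q(m(13), -313)) = 1/(√(50 + 75) + (5 + 13² + 6*13)²) = 1/(√125 + (5 + 169 + 78)²) = 1/(5*√5 + 252²) = 1/(5*√5 + 63504) = 1/(63504 + 5*√5)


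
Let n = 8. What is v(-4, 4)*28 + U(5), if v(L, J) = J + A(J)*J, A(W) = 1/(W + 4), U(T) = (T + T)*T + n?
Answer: 184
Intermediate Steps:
U(T) = 8 + 2*T² (U(T) = (T + T)*T + 8 = (2*T)*T + 8 = 2*T² + 8 = 8 + 2*T²)
A(W) = 1/(4 + W)
v(L, J) = J + J/(4 + J)
v(-4, 4)*28 + U(5) = (4*(5 + 4)/(4 + 4))*28 + (8 + 2*5²) = (4*9/8)*28 + (8 + 2*25) = (4*(⅛)*9)*28 + (8 + 50) = (9/2)*28 + 58 = 126 + 58 = 184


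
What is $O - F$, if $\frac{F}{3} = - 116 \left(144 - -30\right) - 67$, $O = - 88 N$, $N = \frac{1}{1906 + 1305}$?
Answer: $\frac{195077795}{3211} \approx 60753.0$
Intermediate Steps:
$N = \frac{1}{3211} \approx 0.00031143$
$O = - \frac{88}{3211}$ ($O = \left(-88\right) \frac{1}{3211} = - \frac{88}{3211} \approx -0.027406$)
$F = -60753$ ($F = 3 \left(- 116 \left(144 - -30\right) - 67\right) = 3 \left(- 116 \left(144 + 30\right) - 67\right) = 3 \left(\left(-116\right) 174 - 67\right) = 3 \left(-20184 - 67\right) = 3 \left(-20251\right) = -60753$)
$O - F = - \frac{88}{3211} - -60753 = - \frac{88}{3211} + 60753 = \frac{195077795}{3211}$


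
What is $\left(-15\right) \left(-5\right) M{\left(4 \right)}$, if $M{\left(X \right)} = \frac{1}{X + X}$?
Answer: $\frac{75}{8} \approx 9.375$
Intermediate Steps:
$M{\left(X \right)} = \frac{1}{2 X}$
$\left(-15\right) \left(-5\right) M{\left(4 \right)} = \left(-15\right) \left(-5\right) \frac{1}{2 \cdot 4} = 75 \cdot \frac{1}{2} \cdot \frac{1}{4} = 75 \cdot \frac{1}{8} = \frac{75}{8}$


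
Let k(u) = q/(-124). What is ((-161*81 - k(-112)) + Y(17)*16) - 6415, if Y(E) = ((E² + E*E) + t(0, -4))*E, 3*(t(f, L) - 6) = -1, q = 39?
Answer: 51820213/372 ≈ 1.3930e+5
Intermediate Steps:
t(f, L) = 17/3 (t(f, L) = 6 + (⅓)*(-1) = 6 - ⅓ = 17/3)
k(u) = -39/124 (k(u) = 39/(-124) = 39*(-1/124) = -39/124)
Y(E) = E*(17/3 + 2*E²) (Y(E) = ((E² + E*E) + 17/3)*E = ((E² + E²) + 17/3)*E = (2*E² + 17/3)*E = (17/3 + 2*E²)*E = E*(17/3 + 2*E²))
((-161*81 - k(-112)) + Y(17)*16) - 6415 = ((-161*81 - 1*(-39/124)) + ((⅓)*17*(17 + 6*17²))*16) - 6415 = ((-13041 + 39/124) + ((⅓)*17*(17 + 6*289))*16) - 6415 = (-1617045/124 + ((⅓)*17*(17 + 1734))*16) - 6415 = (-1617045/124 + ((⅓)*17*1751)*16) - 6415 = (-1617045/124 + (29767/3)*16) - 6415 = (-1617045/124 + 476272/3) - 6415 = 54206593/372 - 6415 = 51820213/372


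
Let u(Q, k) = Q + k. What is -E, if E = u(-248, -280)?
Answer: 528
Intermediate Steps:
E = -528 (E = -248 - 280 = -528)
-E = -1*(-528) = 528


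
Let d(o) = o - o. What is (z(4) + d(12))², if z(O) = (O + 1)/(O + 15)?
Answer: 25/361 ≈ 0.069252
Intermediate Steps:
d(o) = 0
z(O) = (1 + O)/(15 + O)
(z(4) + d(12))² = ((1 + 4)/(15 + 4) + 0)² = (5/19 + 0)² = (5/19)² = 25/361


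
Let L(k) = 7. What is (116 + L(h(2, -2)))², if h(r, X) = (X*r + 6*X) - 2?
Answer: 15129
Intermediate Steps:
h(r, X) = -2 + 6*X + X*r (h(r, X) = (6*X + X*r) - 2 = -2 + 6*X + X*r)
(116 + L(h(2, -2)))² = (116 + 7)² = 123² = 15129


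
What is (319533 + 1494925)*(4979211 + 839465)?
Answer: 10557743217608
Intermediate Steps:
(319533 + 1494925)*(4979211 + 839465) = 1814458*5818676 = 10557743217608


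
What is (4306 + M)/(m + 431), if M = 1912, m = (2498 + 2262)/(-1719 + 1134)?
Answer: 727506/49475 ≈ 14.705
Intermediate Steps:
m = -952/117 (m = 4760/(-585) = 4760*(-1/585) = -952/117 ≈ -8.1367)
(4306 + M)/(m + 431) = (4306 + 1912)/(-952/117 + 431) = 6218/(49475/117) = 6218*(117/49475) = 727506/49475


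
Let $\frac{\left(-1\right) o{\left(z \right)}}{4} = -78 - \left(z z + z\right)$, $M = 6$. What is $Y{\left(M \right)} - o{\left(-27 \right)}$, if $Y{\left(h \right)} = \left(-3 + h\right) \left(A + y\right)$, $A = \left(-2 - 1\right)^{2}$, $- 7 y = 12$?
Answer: $- \frac{21687}{7} \approx -3098.1$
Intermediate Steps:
$y = - \frac{12}{7}$ ($y = \left(- \frac{1}{7}\right) 12 = - \frac{12}{7} \approx -1.7143$)
$A = 9$ ($A = \left(-3\right)^{2} = 9$)
$o{\left(z \right)} = 312 + 4 z + 4 z^{2}$ ($o{\left(z \right)} = - 4 \left(-78 - \left(z z + z\right)\right) = - 4 \left(-78 - \left(z^{2} + z\right)\right) = - 4 \left(-78 - \left(z + z^{2}\right)\right) = - 4 \left(-78 - z - z^{2}\right) = 312 + 4 z + 4 z^{2}$)
$Y{\left(h \right)} = - \frac{153}{7} + \frac{51 h}{7}$ ($Y{\left(h \right)} = \left(-3 + h\right) \left(9 - \frac{12}{7}\right) = \left(-3 + h\right) \frac{51}{7} = - \frac{153}{7} + \frac{51 h}{7}$)
$Y{\left(M \right)} - o{\left(-27 \right)} = \left(- \frac{153}{7} + \frac{51}{7} \cdot 6\right) - \left(312 + 4 \left(-27\right) + 4 \left(-27\right)^{2}\right) = \left(- \frac{153}{7} + \frac{306}{7}\right) - \left(312 - 108 + 4 \cdot 729\right) = \frac{153}{7} - \left(312 - 108 + 2916\right) = \frac{153}{7} - 3120 = - \frac{21687}{7}$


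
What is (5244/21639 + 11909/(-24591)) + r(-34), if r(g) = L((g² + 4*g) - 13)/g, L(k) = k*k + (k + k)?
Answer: -180225514840295/6030746022 ≈ -29884.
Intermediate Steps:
L(k) = k² + 2*k
r(g) = (-13 + g² + 4*g)*(-11 + g² + 4*g)/g (r(g) = (((g² + 4*g) - 13)*(2 + ((g² + 4*g) - 13)))/g = ((-13 + g² + 4*g)*(2 + (-13 + g² + 4*g)))/g = ((-13 + g² + 4*g)*(-11 + g² + 4*g))/g = (-13 + g² + 4*g)*(-11 + g² + 4*g)/g)
(5244/21639 + 11909/(-24591)) + r(-34) = (5244/21639 + 11909/(-24591)) + (-96 + (-34)³ - 8*(-34) + 8*(-34)² + 143/(-34)) = (5244*(1/21639) + 11909*(-1/24591)) + (-96 - 39304 + 272 + 8*1156 + 143*(-1/34)) = (1748/7213 - 11909/24591) + (-96 - 39304 + 272 + 9248 - 143/34) = -42914549/177374883 - 1016063/34 = -180225514840295/6030746022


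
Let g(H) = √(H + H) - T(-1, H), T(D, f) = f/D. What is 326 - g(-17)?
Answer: 343 - I*√34 ≈ 343.0 - 5.831*I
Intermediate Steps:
g(H) = H + √2*√H (g(H) = √(H + H) - H/(-1) = √(2*H) - H*(-1) = √2*√H - (-1)*H = √2*√H + H = H + √2*√H)
326 - g(-17) = 326 - (-17 + √2*√(-17)) = 326 - (-17 + √2*(I*√17)) = 326 - (-17 + I*√34) = 326 + (17 - I*√34) = 343 - I*√34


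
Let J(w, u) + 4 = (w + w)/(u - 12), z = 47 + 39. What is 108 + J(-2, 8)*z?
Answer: -150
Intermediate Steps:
z = 86
J(w, u) = -4 + 2*w/(-12 + u) (J(w, u) = -4 + (w + w)/(u - 12) = -4 + (2*w)/(-12 + u) = -4 + 2*w/(-12 + u))
108 + J(-2, 8)*z = 108 + (2*(24 - 2 - 2*8)/(-12 + 8))*86 = 108 + (2*(24 - 2 - 16)/(-4))*86 = 108 + (2*(-¼)*6)*86 = 108 - 3*86 = 108 - 258 = -150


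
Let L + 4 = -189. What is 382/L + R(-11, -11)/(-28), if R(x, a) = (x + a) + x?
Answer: -4327/5404 ≈ -0.80070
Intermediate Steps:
L = -193 (L = -4 - 189 = -193)
R(x, a) = a + 2*x (R(x, a) = (a + x) + x = a + 2*x)
382/L + R(-11, -11)/(-28) = 382/(-193) + (-11 + 2*(-11))/(-28) = 382*(-1/193) + (-11 - 22)*(-1/28) = -382/193 - 33*(-1/28) = -382/193 + 33/28 = -4327/5404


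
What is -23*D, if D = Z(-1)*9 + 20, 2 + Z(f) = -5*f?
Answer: -1081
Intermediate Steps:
Z(f) = -2 - 5*f
D = 47 (D = (-2 - 5*(-1))*9 + 20 = (-2 + 5)*9 + 20 = 3*9 + 20 = 27 + 20 = 47)
-23*D = -23*47 = -1081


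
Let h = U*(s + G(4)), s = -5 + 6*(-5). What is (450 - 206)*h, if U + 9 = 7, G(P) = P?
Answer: 15128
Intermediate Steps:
s = -35 (s = -5 - 30 = -35)
U = -2 (U = -9 + 7 = -2)
h = 62 (h = -2*(-35 + 4) = -2*(-31) = 62)
(450 - 206)*h = (450 - 206)*62 = 244*62 = 15128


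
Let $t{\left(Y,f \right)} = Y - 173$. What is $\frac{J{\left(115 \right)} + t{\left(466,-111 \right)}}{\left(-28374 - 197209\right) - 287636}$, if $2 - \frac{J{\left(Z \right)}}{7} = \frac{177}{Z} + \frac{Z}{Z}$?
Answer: $- \frac{11087}{19673395} \approx -0.00056355$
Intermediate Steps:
$t{\left(Y,f \right)} = -173 + Y$
$J{\left(Z \right)} = 7 - \frac{1239}{Z}$ ($J{\left(Z \right)} = 14 - 7 \left(\frac{177}{Z} + \frac{Z}{Z}\right) = 14 - 7 \left(\frac{177}{Z} + 1\right) = 14 - 7 \left(1 + \frac{177}{Z}\right) = 14 - \left(7 + \frac{1239}{Z}\right) = 7 - \frac{1239}{Z}$)
$\frac{J{\left(115 \right)} + t{\left(466,-111 \right)}}{\left(-28374 - 197209\right) - 287636} = \frac{\left(7 - \frac{1239}{115}\right) + \left(-173 + 466\right)}{\left(-28374 - 197209\right) - 287636} = \frac{\left(7 - \frac{1239}{115}\right) + 293}{-225583 - 287636} = \frac{\left(7 - \frac{1239}{115}\right) + 293}{-513219} = \left(- \frac{434}{115} + 293\right) \left(- \frac{1}{513219}\right) = \frac{33261}{115} \left(- \frac{1}{513219}\right) = - \frac{11087}{19673395}$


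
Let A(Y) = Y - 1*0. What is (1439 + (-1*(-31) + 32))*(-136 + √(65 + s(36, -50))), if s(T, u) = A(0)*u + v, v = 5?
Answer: -204272 + 1502*√70 ≈ -1.9171e+5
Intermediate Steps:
A(Y) = Y (A(Y) = Y + 0 = Y)
s(T, u) = 5 (s(T, u) = 0*u + 5 = 0 + 5 = 5)
(1439 + (-1*(-31) + 32))*(-136 + √(65 + s(36, -50))) = (1439 + (-1*(-31) + 32))*(-136 + √(65 + 5)) = (1439 + (31 + 32))*(-136 + √70) = (1439 + 63)*(-136 + √70) = 1502*(-136 + √70) = -204272 + 1502*√70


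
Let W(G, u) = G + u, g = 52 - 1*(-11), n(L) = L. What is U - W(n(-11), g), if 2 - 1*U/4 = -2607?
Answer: 10384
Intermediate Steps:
g = 63 (g = 52 + 11 = 63)
U = 10436 (U = 8 - 4*(-2607) = 8 + 10428 = 10436)
U - W(n(-11), g) = 10436 - (-11 + 63) = 10436 - 1*52 = 10436 - 52 = 10384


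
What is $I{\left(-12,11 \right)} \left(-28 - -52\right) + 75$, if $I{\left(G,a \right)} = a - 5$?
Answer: $219$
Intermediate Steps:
$I{\left(G,a \right)} = -5 + a$
$I{\left(-12,11 \right)} \left(-28 - -52\right) + 75 = \left(-5 + 11\right) \left(-28 - -52\right) + 75 = 6 \left(-28 + 52\right) + 75 = 6 \cdot 24 + 75 = 144 + 75 = 219$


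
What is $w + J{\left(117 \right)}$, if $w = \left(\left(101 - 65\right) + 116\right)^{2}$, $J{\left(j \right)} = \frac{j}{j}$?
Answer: $23105$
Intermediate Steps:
$J{\left(j \right)} = 1$
$w = 23104$ ($w = \left(36 + 116\right)^{2} = 152^{2} = 23104$)
$w + J{\left(117 \right)} = 23104 + 1 = 23105$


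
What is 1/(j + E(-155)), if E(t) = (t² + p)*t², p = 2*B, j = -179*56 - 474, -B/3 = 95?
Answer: 1/563495877 ≈ 1.7746e-9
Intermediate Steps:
B = -285 (B = -3*95 = -285)
j = -10498 (j = -10024 - 474 = -10498)
p = -570 (p = 2*(-285) = -570)
E(t) = t²*(-570 + t²) (E(t) = (t² - 570)*t² = (-570 + t²)*t² = t²*(-570 + t²))
1/(j + E(-155)) = 1/(-10498 + (-155)²*(-570 + (-155)²)) = 1/(-10498 + 24025*(-570 + 24025)) = 1/(-10498 + 24025*23455) = 1/(-10498 + 563506375) = 1/563495877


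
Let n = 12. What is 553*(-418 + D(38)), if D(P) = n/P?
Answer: -4388608/19 ≈ -2.3098e+5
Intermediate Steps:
D(P) = 12/P
553*(-418 + D(38)) = 553*(-418 + 12/38) = 553*(-418 + 12*(1/38)) = 553*(-418 + 6/19) = 553*(-7936/19) = -4388608/19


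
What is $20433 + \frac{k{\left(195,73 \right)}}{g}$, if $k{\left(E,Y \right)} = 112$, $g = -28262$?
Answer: $\frac{288738667}{14131} \approx 20433.0$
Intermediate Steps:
$20433 + \frac{k{\left(195,73 \right)}}{g} = 20433 + \frac{112}{-28262} = 20433 + 112 \left(- \frac{1}{28262}\right) = 20433 - \frac{56}{14131} = \frac{288738667}{14131}$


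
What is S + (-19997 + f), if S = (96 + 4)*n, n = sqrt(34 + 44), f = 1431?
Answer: -18566 + 100*sqrt(78) ≈ -17683.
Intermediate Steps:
n = sqrt(78) ≈ 8.8318
S = 100*sqrt(78) (S = (96 + 4)*sqrt(78) = 100*sqrt(78) ≈ 883.18)
S + (-19997 + f) = 100*sqrt(78) + (-19997 + 1431) = 100*sqrt(78) - 18566 = -18566 + 100*sqrt(78)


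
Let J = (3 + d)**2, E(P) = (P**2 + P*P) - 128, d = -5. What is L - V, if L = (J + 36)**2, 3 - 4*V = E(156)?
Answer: 54941/4 ≈ 13735.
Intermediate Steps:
E(P) = -128 + 2*P**2 (E(P) = (P**2 + P**2) - 128 = 2*P**2 - 128 = -128 + 2*P**2)
V = -48541/4 (V = 3/4 - (-128 + 2*156**2)/4 = 3/4 - (-128 + 2*24336)/4 = 3/4 - (-128 + 48672)/4 = 3/4 - 1/4*48544 = 3/4 - 12136 = -48541/4 ≈ -12135.)
J = 4 (J = (3 - 5)**2 = (-2)**2 = 4)
L = 1600 (L = (4 + 36)**2 = 40**2 = 1600)
L - V = 1600 - 1*(-48541/4) = 1600 + 48541/4 = 54941/4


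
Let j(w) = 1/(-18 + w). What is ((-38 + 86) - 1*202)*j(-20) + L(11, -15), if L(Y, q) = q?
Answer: -208/19 ≈ -10.947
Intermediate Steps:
((-38 + 86) - 1*202)*j(-20) + L(11, -15) = ((-38 + 86) - 1*202)/(-18 - 20) - 15 = (48 - 202)/(-38) - 15 = -154*(-1/38) - 15 = 77/19 - 15 = -208/19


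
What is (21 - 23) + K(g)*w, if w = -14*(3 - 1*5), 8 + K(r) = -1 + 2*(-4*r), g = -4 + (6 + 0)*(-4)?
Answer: 6018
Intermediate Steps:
g = -28 (g = -4 + 6*(-4) = -4 - 24 = -28)
K(r) = -9 - 8*r (K(r) = -8 + (-1 + 2*(-4*r)) = -8 + (-1 - 8*r) = -9 - 8*r)
w = 28 (w = -14*(3 - 5) = -14*(-2) = 28)
(21 - 23) + K(g)*w = (21 - 23) + (-9 - 8*(-28))*28 = -2 + (-9 + 224)*28 = -2 + 215*28 = -2 + 6020 = 6018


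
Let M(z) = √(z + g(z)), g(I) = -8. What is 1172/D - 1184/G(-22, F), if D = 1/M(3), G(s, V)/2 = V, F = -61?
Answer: 592/61 + 1172*I*√5 ≈ 9.7049 + 2620.7*I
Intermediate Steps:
M(z) = √(-8 + z) (M(z) = √(z - 8) = √(-8 + z))
G(s, V) = 2*V
D = -I*√5/5 (D = 1/(√(-8 + 3)) = 1/(√(-5)) = 1/(I*√5) = -I*√5/5 ≈ -0.44721*I)
1172/D - 1184/G(-22, F) = 1172/((-I*√5/5)) - 1184/(2*(-61)) = 1172*(I*√5) - 1184/(-122) = 1172*I*√5 - 1184*(-1/122) = 1172*I*√5 + 592/61 = 592/61 + 1172*I*√5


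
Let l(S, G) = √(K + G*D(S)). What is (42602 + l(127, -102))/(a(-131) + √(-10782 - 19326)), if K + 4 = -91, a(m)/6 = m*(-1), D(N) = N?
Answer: 164143/3176 + √98219823/323952 - 1253*I*√7527/9528 + 131*I*√13049/107984 ≈ 51.713 - 11.271*I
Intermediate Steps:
a(m) = -6*m (a(m) = 6*(m*(-1)) = 6*(-m) = -6*m)
K = -95 (K = -4 - 91 = -95)
l(S, G) = √(-95 + G*S)
(42602 + l(127, -102))/(a(-131) + √(-10782 - 19326)) = (42602 + √(-95 - 102*127))/(-6*(-131) + √(-10782 - 19326)) = (42602 + √(-95 - 12954))/(786 + √(-30108)) = (42602 + √(-13049))/(786 + 2*I*√7527) = (42602 + I*√13049)/(786 + 2*I*√7527)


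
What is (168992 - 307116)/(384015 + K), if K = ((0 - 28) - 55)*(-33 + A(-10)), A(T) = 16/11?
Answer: -759682/2126483 ≈ -0.35725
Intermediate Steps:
A(T) = 16/11 (A(T) = 16*(1/11) = 16/11)
K = 28801/11 (K = ((0 - 28) - 55)*(-33 + 16/11) = (-28 - 55)*(-347/11) = -83*(-347/11) = 28801/11 ≈ 2618.3)
(168992 - 307116)/(384015 + K) = (168992 - 307116)/(384015 + 28801/11) = -138124/4252966/11 = -138124*11/4252966 = -759682/2126483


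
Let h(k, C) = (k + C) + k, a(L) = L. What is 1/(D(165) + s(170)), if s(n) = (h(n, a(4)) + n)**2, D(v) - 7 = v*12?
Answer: 1/266183 ≈ 3.7568e-6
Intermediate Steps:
h(k, C) = C + 2*k (h(k, C) = (C + k) + k = C + 2*k)
D(v) = 7 + 12*v (D(v) = 7 + v*12 = 7 + 12*v)
s(n) = (4 + 3*n)**2 (s(n) = ((4 + 2*n) + n)**2 = (4 + 3*n)**2)
1/(D(165) + s(170)) = 1/((7 + 12*165) + (4 + 3*170)**2) = 1/((7 + 1980) + (4 + 510)**2) = 1/(1987 + 514**2) = 1/(1987 + 264196) = 1/266183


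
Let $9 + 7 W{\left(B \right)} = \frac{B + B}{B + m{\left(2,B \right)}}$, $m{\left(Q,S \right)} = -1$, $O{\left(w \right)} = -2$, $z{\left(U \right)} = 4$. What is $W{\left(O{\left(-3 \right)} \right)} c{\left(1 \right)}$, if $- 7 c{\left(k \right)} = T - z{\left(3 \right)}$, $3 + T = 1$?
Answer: $- \frac{46}{49} \approx -0.93878$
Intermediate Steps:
$T = -2$ ($T = -3 + 1 = -2$)
$W{\left(B \right)} = - \frac{9}{7} + \frac{2 B}{7 \left(-1 + B\right)}$ ($W{\left(B \right)} = - \frac{9}{7} + \frac{\left(B + B\right) \frac{1}{B - 1}}{7} = - \frac{9}{7} + \frac{2 B \frac{1}{-1 + B}}{7} = - \frac{9}{7} + \frac{2 B}{7 \left(-1 + B\right)}$)
$c{\left(k \right)} = \frac{6}{7}$ ($c{\left(k \right)} = - \frac{-2 - 4}{7} = \left(- \frac{1}{7}\right) \left(-6\right) = \frac{6}{7}$)
$W{\left(O{\left(-3 \right)} \right)} c{\left(1 \right)} = \frac{\frac{9}{7} - -2}{-1 - 2} \cdot \frac{6}{7} = \frac{\frac{9}{7} + 2}{-3} \cdot \frac{6}{7} = \left(- \frac{1}{3}\right) \frac{23}{7} \cdot \frac{6}{7} = \left(- \frac{23}{21}\right) \frac{6}{7} = - \frac{46}{49}$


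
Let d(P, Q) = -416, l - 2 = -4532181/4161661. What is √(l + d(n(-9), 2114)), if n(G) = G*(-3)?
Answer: I*√7189102224385935/4161661 ≈ 20.374*I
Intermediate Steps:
n(G) = -3*G
l = 3791141/4161661 (l = 2 - 4532181/4161661 = 3791141/4161661 ≈ 0.91097)
√(l + d(n(-9), 2114)) = √(3791141/4161661 - 416) = √(-1727459835/4161661) = I*√7189102224385935/4161661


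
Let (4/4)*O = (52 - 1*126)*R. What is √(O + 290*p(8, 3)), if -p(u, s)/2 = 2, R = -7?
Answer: I*√642 ≈ 25.338*I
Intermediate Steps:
p(u, s) = -4 (p(u, s) = -2*2 = -4)
O = 518 (O = (52 - 1*126)*(-7) = (52 - 126)*(-7) = -74*(-7) = 518)
√(O + 290*p(8, 3)) = √(518 + 290*(-4)) = √(518 - 1160) = √(-642) = I*√642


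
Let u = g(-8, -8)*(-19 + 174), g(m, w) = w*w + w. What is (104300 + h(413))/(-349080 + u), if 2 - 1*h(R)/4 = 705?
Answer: -6343/21275 ≈ -0.29814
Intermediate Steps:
g(m, w) = w + w² (g(m, w) = w² + w = w + w²)
h(R) = -2812 (h(R) = 8 - 4*705 = 8 - 2820 = -2812)
u = 8680 (u = (-8*(1 - 8))*(-19 + 174) = -8*(-7)*155 = 56*155 = 8680)
(104300 + h(413))/(-349080 + u) = (104300 - 2812)/(-349080 + 8680) = 101488/(-340400) = 101488*(-1/340400) = -6343/21275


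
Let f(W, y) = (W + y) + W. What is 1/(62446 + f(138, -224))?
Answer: 1/62498 ≈ 1.6001e-5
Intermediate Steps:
f(W, y) = y + 2*W
1/(62446 + f(138, -224)) = 1/(62446 + (-224 + 2*138)) = 1/(62446 + (-224 + 276)) = 1/(62446 + 52) = 1/62498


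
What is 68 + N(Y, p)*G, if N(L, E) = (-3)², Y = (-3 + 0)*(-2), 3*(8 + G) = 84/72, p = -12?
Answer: -½ ≈ -0.50000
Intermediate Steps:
G = -137/18 (G = -8 + (84/72)/3 = -8 + (84*(1/72))/3 = -8 + (⅓)*(7/6) = -8 + 7/18 = -137/18 ≈ -7.6111)
Y = 6 (Y = -3*(-2) = 6)
N(L, E) = 9
68 + N(Y, p)*G = 68 + 9*(-137/18) = 68 - 137/2 = -½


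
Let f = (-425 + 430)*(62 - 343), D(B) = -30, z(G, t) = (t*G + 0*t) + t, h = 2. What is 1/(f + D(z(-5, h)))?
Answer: -1/1435 ≈ -0.00069686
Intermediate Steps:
z(G, t) = t + G*t (z(G, t) = (G*t + 0) + t = G*t + t = t + G*t)
f = -1405 (f = 5*(-281) = -1405)
1/(f + D(z(-5, h))) = 1/(-1405 - 30) = 1/(-1435) = -1/1435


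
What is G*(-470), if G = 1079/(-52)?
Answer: 19505/2 ≈ 9752.5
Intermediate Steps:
G = -83/4 (G = 1079*(-1/52) = -83/4 ≈ -20.750)
G*(-470) = -83/4*(-470) = 19505/2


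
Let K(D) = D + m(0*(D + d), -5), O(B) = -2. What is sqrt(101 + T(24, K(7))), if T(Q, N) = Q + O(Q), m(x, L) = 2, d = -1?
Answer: sqrt(123) ≈ 11.091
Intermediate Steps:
K(D) = 2 + D (K(D) = D + 2 = 2 + D)
T(Q, N) = -2 + Q (T(Q, N) = Q - 2 = -2 + Q)
sqrt(101 + T(24, K(7))) = sqrt(101 + (-2 + 24)) = sqrt(101 + 22) = sqrt(123)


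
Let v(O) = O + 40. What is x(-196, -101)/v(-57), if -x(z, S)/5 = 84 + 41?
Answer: 625/17 ≈ 36.765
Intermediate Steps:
x(z, S) = -625 (x(z, S) = -5*(84 + 41) = -5*125 = -625)
v(O) = 40 + O
x(-196, -101)/v(-57) = -625/(40 - 57) = -625/(-17) = -625*(-1/17) = 625/17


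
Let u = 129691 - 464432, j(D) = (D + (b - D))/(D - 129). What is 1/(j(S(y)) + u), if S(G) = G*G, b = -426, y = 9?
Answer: -8/2677857 ≈ -2.9875e-6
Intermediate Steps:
S(G) = G²
j(D) = -426/(-129 + D) (j(D) = (D + (-426 - D))/(D - 129) = -426/(-129 + D))
u = -334741
1/(j(S(y)) + u) = 1/(-426/(-129 + 9²) - 334741) = 1/(-426/(-129 + 81) - 334741) = 1/(-426/(-48) - 334741) = 1/(-426*(-1/48) - 334741) = 1/(71/8 - 334741) = 1/(-2677857/8) = -8/2677857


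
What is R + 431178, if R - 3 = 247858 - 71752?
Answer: 607287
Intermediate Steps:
R = 176109 (R = 3 + (247858 - 71752) = 3 + 176106 = 176109)
R + 431178 = 176109 + 431178 = 607287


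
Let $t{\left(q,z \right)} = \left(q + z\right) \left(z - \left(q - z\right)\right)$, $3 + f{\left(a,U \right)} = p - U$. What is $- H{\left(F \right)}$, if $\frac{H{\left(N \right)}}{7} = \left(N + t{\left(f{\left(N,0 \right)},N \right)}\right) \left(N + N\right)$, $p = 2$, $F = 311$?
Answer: $-842242114$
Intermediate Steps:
$f{\left(a,U \right)} = -1 - U$ ($f{\left(a,U \right)} = -3 - \left(-2 + U\right) = -1 - U$)
$t{\left(q,z \right)} = \left(q + z\right) \left(- q + 2 z\right)$
$H{\left(N \right)} = 14 N \left(-1 + 2 N^{2}\right)$ ($H{\left(N \right)} = 7 \left(N + \left(- \left(-1 - 0\right)^{2} + 2 N^{2} + \left(-1 - 0\right) N\right)\right) \left(N + N\right) = 7 \left(N + \left(- \left(-1 + 0\right)^{2} + 2 N^{2} + \left(-1 + 0\right) N\right)\right) 2 N = 7 \left(N - \left(1 + N - 2 N^{2}\right)\right) 2 N = 7 \left(-1 + 2 N^{2}\right) 2 N = 7 \cdot 2 N \left(-1 + 2 N^{2}\right) = 14 N \left(-1 + 2 N^{2}\right)$)
$- H{\left(F \right)} = - (\left(-14\right) 311 + 28 \cdot 311^{3}) = - (-4354 + 28 \cdot 30080231) = - (-4354 + 842246468) = \left(-1\right) 842242114 = -842242114$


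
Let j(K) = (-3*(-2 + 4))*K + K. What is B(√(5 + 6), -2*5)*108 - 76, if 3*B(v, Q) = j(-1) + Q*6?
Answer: -2056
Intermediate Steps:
j(K) = -5*K (j(K) = (-3*2)*K + K = -6*K + K = -5*K)
B(v, Q) = 5/3 + 2*Q (B(v, Q) = (-5*(-1) + Q*6)/3 = (5 + 6*Q)/3 = 5/3 + 2*Q)
B(√(5 + 6), -2*5)*108 - 76 = (5/3 + 2*(-2*5))*108 - 76 = (5/3 + 2*(-10))*108 - 76 = (5/3 - 20)*108 - 76 = -55/3*108 - 76 = -1980 - 76 = -2056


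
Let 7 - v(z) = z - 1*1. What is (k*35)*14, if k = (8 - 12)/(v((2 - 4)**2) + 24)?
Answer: -70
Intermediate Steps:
v(z) = 8 - z (v(z) = 7 - (z - 1*1) = 7 - (z - 1) = 7 - (-1 + z) = 7 + (1 - z) = 8 - z)
k = -1/7 (k = (8 - 12)/((8 - (2 - 4)**2) + 24) = -4/((8 - 1*(-2)**2) + 24) = -4/((8 - 1*4) + 24) = -4/((8 - 4) + 24) = -4/(4 + 24) = -4/28 = -4*1/28 = -1/7 ≈ -0.14286)
(k*35)*14 = -1/7*35*14 = -5*14 = -70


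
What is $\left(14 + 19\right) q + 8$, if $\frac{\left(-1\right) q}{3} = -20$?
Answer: $1988$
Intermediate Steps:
$q = 60$ ($q = \left(-3\right) \left(-20\right) = 60$)
$\left(14 + 19\right) q + 8 = \left(14 + 19\right) 60 + 8 = 33 \cdot 60 + 8 = 1980 + 8 = 1988$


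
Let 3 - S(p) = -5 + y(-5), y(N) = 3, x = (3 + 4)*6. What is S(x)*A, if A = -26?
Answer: -130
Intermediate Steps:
x = 42 (x = 7*6 = 42)
S(p) = 5 (S(p) = 3 - (-5 + 3) = 3 - 1*(-2) = 3 + 2 = 5)
S(x)*A = 5*(-26) = -130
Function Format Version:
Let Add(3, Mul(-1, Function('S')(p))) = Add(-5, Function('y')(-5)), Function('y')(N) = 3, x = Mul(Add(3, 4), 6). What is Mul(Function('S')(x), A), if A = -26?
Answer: -130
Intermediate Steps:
x = 42 (x = Mul(7, 6) = 42)
Function('S')(p) = 5 (Function('S')(p) = Add(3, Mul(-1, Add(-5, 3))) = Add(3, Mul(-1, -2)) = Add(3, 2) = 5)
Mul(Function('S')(x), A) = Mul(5, -26) = -130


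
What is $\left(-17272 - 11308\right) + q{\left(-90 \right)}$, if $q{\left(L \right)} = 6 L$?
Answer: $-29120$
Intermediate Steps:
$\left(-17272 - 11308\right) + q{\left(-90 \right)} = \left(-17272 - 11308\right) + 6 \left(-90\right) = -28580 - 540 = -29120$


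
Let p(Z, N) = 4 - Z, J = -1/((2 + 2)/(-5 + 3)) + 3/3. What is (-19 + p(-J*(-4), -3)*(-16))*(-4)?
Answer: -52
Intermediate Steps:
J = 3/2 (J = -1/(4/(-2)) + 3*(⅓) = -1/(4*(-½)) + 1 = -1/(-2) + 1 = -1*(-½) + 1 = ½ + 1 = 3/2 ≈ 1.5000)
(-19 + p(-J*(-4), -3)*(-16))*(-4) = (-19 + (4 - (-1*3/2)*(-4))*(-16))*(-4) = (-19 + (4 - (-3)*(-4)/2)*(-16))*(-4) = (-19 + (4 - 1*6)*(-16))*(-4) = (-19 + (4 - 6)*(-16))*(-4) = (-19 - 2*(-16))*(-4) = (-19 + 32)*(-4) = 13*(-4) = -52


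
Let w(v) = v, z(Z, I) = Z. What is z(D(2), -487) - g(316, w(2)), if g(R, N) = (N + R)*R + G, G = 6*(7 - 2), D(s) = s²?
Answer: -100514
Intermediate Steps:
G = 30 (G = 6*5 = 30)
g(R, N) = 30 + R*(N + R) (g(R, N) = (N + R)*R + 30 = R*(N + R) + 30 = 30 + R*(N + R))
z(D(2), -487) - g(316, w(2)) = 2² - (30 + 316² + 2*316) = 4 - (30 + 99856 + 632) = 4 - 1*100518 = 4 - 100518 = -100514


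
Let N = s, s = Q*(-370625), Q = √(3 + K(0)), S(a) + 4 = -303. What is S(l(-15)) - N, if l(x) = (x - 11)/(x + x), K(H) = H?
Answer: -307 + 370625*√3 ≈ 6.4163e+5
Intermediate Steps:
l(x) = (-11 + x)/(2*x) (l(x) = (-11 + x)/((2*x)) = (-11 + x)*(1/(2*x)) = (-11 + x)/(2*x))
S(a) = -307 (S(a) = -4 - 303 = -307)
Q = √3 (Q = √(3 + 0) = √3 ≈ 1.7320)
s = -370625*√3 (s = √3*(-370625) = -370625*√3 ≈ -6.4194e+5)
N = -370625*√3 ≈ -6.4194e+5
S(l(-15)) - N = -307 - (-370625)*√3 = -307 + 370625*√3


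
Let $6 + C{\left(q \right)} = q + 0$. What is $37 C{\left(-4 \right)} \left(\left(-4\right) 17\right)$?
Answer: $25160$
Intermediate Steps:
$C{\left(q \right)} = -6 + q$ ($C{\left(q \right)} = -6 + \left(q + 0\right) = -6 + q$)
$37 C{\left(-4 \right)} \left(\left(-4\right) 17\right) = 37 \left(-6 - 4\right) \left(\left(-4\right) 17\right) = 37 \left(-10\right) \left(-68\right) = \left(-370\right) \left(-68\right) = 25160$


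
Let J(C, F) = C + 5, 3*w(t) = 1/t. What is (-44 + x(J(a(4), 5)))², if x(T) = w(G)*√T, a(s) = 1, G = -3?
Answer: (396 + √6)²/81 ≈ 1960.0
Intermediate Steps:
w(t) = 1/(3*t)
J(C, F) = 5 + C
x(T) = -√T/9 (x(T) = ((⅓)/(-3))*√T = ((⅓)*(-⅓))*√T = -√T/9)
(-44 + x(J(a(4), 5)))² = (-44 - √(5 + 1)/9)² = (-44 - √6/9)²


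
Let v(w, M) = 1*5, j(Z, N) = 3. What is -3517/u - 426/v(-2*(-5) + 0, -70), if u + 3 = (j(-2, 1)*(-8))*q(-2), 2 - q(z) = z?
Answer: -24589/495 ≈ -49.675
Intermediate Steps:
q(z) = 2 - z
v(w, M) = 5
u = -99 (u = -3 + (3*(-8))*(2 - 1*(-2)) = -3 - 24*(2 + 2) = -3 - 24*4 = -3 - 96 = -99)
-3517/u - 426/v(-2*(-5) + 0, -70) = -3517/(-99) - 426/5 = -3517*(-1/99) - 426*⅕ = 3517/99 - 426/5 = -24589/495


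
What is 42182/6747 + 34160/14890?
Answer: 85856750/10046283 ≈ 8.5461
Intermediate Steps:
42182/6747 + 34160/14890 = 42182*(1/6747) + 34160*(1/14890) = 42182/6747 + 3416/1489 = 85856750/10046283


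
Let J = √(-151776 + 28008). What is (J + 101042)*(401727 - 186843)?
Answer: 21712309128 + 3867912*I*√382 ≈ 2.1712e+10 + 7.5598e+7*I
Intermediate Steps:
J = 18*I*√382 (J = √(-123768) = 18*I*√382 ≈ 351.81*I)
(J + 101042)*(401727 - 186843) = (18*I*√382 + 101042)*(401727 - 186843) = (101042 + 18*I*√382)*214884 = 21712309128 + 3867912*I*√382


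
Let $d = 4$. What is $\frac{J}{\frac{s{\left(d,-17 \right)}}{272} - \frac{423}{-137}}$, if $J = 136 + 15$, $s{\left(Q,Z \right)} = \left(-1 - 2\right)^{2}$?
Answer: $\frac{5626864}{116289} \approx 48.387$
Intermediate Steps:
$s{\left(Q,Z \right)} = 9$ ($s{\left(Q,Z \right)} = \left(-3\right)^{2} = 9$)
$J = 151$
$\frac{J}{\frac{s{\left(d,-17 \right)}}{272} - \frac{423}{-137}} = \frac{151}{\frac{9}{272} - \frac{423}{-137}} = \frac{151}{9 \cdot \frac{1}{272} - - \frac{423}{137}} = \frac{151}{\frac{9}{272} + \frac{423}{137}} = \frac{151}{\frac{116289}{37264}} = 151 \cdot \frac{37264}{116289} = \frac{5626864}{116289}$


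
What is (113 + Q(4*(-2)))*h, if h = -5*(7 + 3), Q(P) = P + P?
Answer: -4850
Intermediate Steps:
Q(P) = 2*P
h = -50 (h = -5*10 = -50)
(113 + Q(4*(-2)))*h = (113 + 2*(4*(-2)))*(-50) = (113 + 2*(-8))*(-50) = (113 - 16)*(-50) = 97*(-50) = -4850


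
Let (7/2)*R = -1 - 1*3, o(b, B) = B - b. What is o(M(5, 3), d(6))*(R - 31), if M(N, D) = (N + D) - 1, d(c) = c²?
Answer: -6525/7 ≈ -932.14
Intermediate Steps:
M(N, D) = -1 + D + N (M(N, D) = (D + N) - 1 = -1 + D + N)
R = -8/7 (R = 2*(-1 - 1*3)/7 = 2*(-1 - 3)/7 = (2/7)*(-4) = -8/7 ≈ -1.1429)
o(M(5, 3), d(6))*(R - 31) = (6² - (-1 + 3 + 5))*(-8/7 - 31) = (36 - 1*7)*(-225/7) = (36 - 7)*(-225/7) = 29*(-225/7) = -6525/7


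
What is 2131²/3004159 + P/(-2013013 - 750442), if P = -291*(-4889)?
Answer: 8275280066114/8301858209345 ≈ 0.99680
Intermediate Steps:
P = 1422699
2131²/3004159 + P/(-2013013 - 750442) = 2131²/3004159 + 1422699/(-2013013 - 750442) = 4541161*(1/3004159) + 1422699/(-2763455) = 4541161/3004159 + 1422699*(-1/2763455) = 4541161/3004159 - 1422699/2763455 = 8275280066114/8301858209345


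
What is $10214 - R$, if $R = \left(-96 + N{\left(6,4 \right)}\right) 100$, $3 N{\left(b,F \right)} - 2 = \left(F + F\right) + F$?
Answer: $\frac{58042}{3} \approx 19347.0$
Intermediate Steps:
$N{\left(b,F \right)} = \frac{2}{3} + F$ ($N{\left(b,F \right)} = \frac{2}{3} + \frac{\left(F + F\right) + F}{3} = \frac{2}{3} + \frac{2 F + F}{3} = \frac{2}{3} + \frac{3 F}{3} = \frac{2}{3} + F$)
$R = - \frac{27400}{3}$ ($R = \left(-96 + \left(\frac{2}{3} + 4\right)\right) 100 = \left(-96 + \frac{14}{3}\right) 100 = \left(- \frac{274}{3}\right) 100 = - \frac{27400}{3} \approx -9133.3$)
$10214 - R = 10214 - - \frac{27400}{3} = 10214 + \frac{27400}{3} = \frac{58042}{3}$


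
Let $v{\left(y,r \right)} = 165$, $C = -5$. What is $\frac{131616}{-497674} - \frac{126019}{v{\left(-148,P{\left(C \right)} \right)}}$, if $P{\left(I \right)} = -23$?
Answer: $- \frac{31369048223}{41058105} \approx -764.02$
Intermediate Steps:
$\frac{131616}{-497674} - \frac{126019}{v{\left(-148,P{\left(C \right)} \right)}} = \frac{131616}{-497674} - \frac{126019}{165} = 131616 \left(- \frac{1}{497674}\right) - \frac{126019}{165} = - \frac{65808}{248837} - \frac{126019}{165} = - \frac{31369048223}{41058105}$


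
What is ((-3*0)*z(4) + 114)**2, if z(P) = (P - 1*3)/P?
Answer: 12996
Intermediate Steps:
z(P) = (-3 + P)/P (z(P) = (P - 3)/P = (-3 + P)/P)
((-3*0)*z(4) + 114)**2 = ((-3*0)*((-3 + 4)/4) + 114)**2 = (0*((1/4)*1) + 114)**2 = (0*(1/4) + 114)**2 = (0 + 114)**2 = 114**2 = 12996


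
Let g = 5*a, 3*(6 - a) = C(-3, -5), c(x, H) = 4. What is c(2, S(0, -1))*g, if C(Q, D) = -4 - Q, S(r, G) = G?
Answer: 380/3 ≈ 126.67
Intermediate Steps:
a = 19/3 (a = 6 - (-4 - 1*(-3))/3 = 6 - (-4 + 3)/3 = 6 - ⅓*(-1) = 6 + ⅓ = 19/3 ≈ 6.3333)
g = 95/3 (g = 5*(19/3) = 95/3 ≈ 31.667)
c(2, S(0, -1))*g = 4*(95/3) = 380/3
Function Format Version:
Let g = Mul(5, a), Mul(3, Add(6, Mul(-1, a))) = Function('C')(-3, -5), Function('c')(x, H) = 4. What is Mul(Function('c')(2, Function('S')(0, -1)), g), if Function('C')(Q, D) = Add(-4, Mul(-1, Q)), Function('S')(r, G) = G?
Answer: Rational(380, 3) ≈ 126.67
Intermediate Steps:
a = Rational(19, 3) (a = Add(6, Mul(Rational(-1, 3), Add(-4, Mul(-1, -3)))) = Add(6, Mul(Rational(-1, 3), Add(-4, 3))) = Add(6, Mul(Rational(-1, 3), -1)) = Add(6, Rational(1, 3)) = Rational(19, 3) ≈ 6.3333)
g = Rational(95, 3) (g = Mul(5, Rational(19, 3)) = Rational(95, 3) ≈ 31.667)
Mul(Function('c')(2, Function('S')(0, -1)), g) = Mul(4, Rational(95, 3)) = Rational(380, 3)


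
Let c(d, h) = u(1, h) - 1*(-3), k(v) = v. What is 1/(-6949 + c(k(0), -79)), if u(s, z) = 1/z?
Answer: -79/548735 ≈ -0.00014397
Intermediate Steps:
c(d, h) = 3 + 1/h (c(d, h) = 1/h - 1*(-3) = 1/h + 3 = 3 + 1/h)
1/(-6949 + c(k(0), -79)) = 1/(-6949 + (3 + 1/(-79))) = 1/(-6949 + (3 - 1/79)) = 1/(-6949 + 236/79) = 1/(-548735/79) = -79/548735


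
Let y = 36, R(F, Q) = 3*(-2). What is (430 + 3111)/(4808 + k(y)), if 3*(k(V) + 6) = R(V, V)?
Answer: 3541/4800 ≈ 0.73771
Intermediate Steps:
R(F, Q) = -6
k(V) = -8 (k(V) = -6 + (⅓)*(-6) = -6 - 2 = -8)
(430 + 3111)/(4808 + k(y)) = (430 + 3111)/(4808 - 8) = 3541/4800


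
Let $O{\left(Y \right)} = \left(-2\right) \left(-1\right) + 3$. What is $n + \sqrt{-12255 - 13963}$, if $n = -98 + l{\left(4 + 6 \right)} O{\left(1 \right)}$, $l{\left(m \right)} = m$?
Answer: $-48 + i \sqrt{26218} \approx -48.0 + 161.92 i$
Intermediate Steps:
$O{\left(Y \right)} = 5$ ($O{\left(Y \right)} = 2 + 3 = 5$)
$n = -48$ ($n = -98 + \left(4 + 6\right) 5 = -98 + 10 \cdot 5 = -98 + 50 = -48$)
$n + \sqrt{-12255 - 13963} = -48 + \sqrt{-12255 - 13963} = -48 + \sqrt{-26218} = -48 + i \sqrt{26218}$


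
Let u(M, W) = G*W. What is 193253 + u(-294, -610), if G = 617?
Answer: -183117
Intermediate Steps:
u(M, W) = 617*W
193253 + u(-294, -610) = 193253 + 617*(-610) = 193253 - 376370 = -183117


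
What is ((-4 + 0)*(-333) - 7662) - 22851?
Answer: -29181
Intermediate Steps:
((-4 + 0)*(-333) - 7662) - 22851 = (-4*(-333) - 7662) - 22851 = (1332 - 7662) - 22851 = -6330 - 22851 = -29181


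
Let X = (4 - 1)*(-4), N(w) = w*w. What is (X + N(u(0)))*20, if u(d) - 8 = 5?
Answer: 3140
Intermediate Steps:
u(d) = 13 (u(d) = 8 + 5 = 13)
N(w) = w**2
X = -12 (X = 3*(-4) = -12)
(X + N(u(0)))*20 = (-12 + 13**2)*20 = (-12 + 169)*20 = 157*20 = 3140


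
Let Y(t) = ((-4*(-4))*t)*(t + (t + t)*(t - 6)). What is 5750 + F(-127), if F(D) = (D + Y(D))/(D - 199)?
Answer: 70261587/326 ≈ 2.1553e+5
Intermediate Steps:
Y(t) = 16*t*(t + 2*t*(-6 + t)) (Y(t) = (16*t)*(t + (2*t)*(-6 + t)) = (16*t)*(t + 2*t*(-6 + t)) = 16*t*(t + 2*t*(-6 + t)))
F(D) = (D + D**2*(-176 + 32*D))/(-199 + D) (F(D) = (D + D**2*(-176 + 32*D))/(D - 199) = (D + D**2*(-176 + 32*D))/(-199 + D))
5750 + F(-127) = 5750 - 127*(1 + 16*(-127)*(-11 + 2*(-127)))/(-199 - 127) = 5750 - 127*(1 + 16*(-127)*(-11 - 254))/(-326) = 5750 - 127*(-1/326)*(1 + 16*(-127)*(-265)) = 5750 - 127*(-1/326)*(1 + 538480) = 5750 - 127*(-1/326)*538481 = 5750 + 68387087/326 = 70261587/326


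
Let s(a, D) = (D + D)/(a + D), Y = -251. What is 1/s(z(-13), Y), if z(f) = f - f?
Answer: ½ ≈ 0.50000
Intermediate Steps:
z(f) = 0
s(a, D) = 2*D/(D + a) (s(a, D) = (2*D)/(D + a) = 2*D/(D + a))
1/s(z(-13), Y) = 1/(2*(-251)/(-251 + 0)) = 1/(2*(-251)/(-251)) = 1/(2*(-251)*(-1/251)) = 1/2 = ½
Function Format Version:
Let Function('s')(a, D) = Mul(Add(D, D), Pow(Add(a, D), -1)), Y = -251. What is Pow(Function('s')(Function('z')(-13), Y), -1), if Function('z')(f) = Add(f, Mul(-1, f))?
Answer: Rational(1, 2) ≈ 0.50000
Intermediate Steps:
Function('z')(f) = 0
Function('s')(a, D) = Mul(2, D, Pow(Add(D, a), -1)) (Function('s')(a, D) = Mul(Mul(2, D), Pow(Add(D, a), -1)) = Mul(2, D, Pow(Add(D, a), -1)))
Pow(Function('s')(Function('z')(-13), Y), -1) = Pow(Mul(2, -251, Pow(Add(-251, 0), -1)), -1) = Pow(Mul(2, -251, Pow(-251, -1)), -1) = Pow(Mul(2, -251, Rational(-1, 251)), -1) = Pow(2, -1) = Rational(1, 2)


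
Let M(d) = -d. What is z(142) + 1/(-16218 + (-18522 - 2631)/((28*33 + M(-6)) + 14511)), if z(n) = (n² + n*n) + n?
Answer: 3378479990443/83481097 ≈ 40470.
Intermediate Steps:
z(n) = n + 2*n² (z(n) = (n² + n²) + n = 2*n² + n = n + 2*n²)
z(142) + 1/(-16218 + (-18522 - 2631)/((28*33 + M(-6)) + 14511)) = 142*(1 + 2*142) + 1/(-16218 + (-18522 - 2631)/((28*33 - 1*(-6)) + 14511)) = 142*(1 + 284) + 1/(-16218 - 21153/((924 + 6) + 14511)) = 142*285 + 1/(-16218 - 21153/(930 + 14511)) = 40470 + 1/(-16218 - 21153/15441) = 40470 + 1/(-16218 - 21153*1/15441) = 40470 + 1/(-16218 - 7051/5147) = 40470 + 1/(-83481097/5147) = 40470 - 5147/83481097 = 3378479990443/83481097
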